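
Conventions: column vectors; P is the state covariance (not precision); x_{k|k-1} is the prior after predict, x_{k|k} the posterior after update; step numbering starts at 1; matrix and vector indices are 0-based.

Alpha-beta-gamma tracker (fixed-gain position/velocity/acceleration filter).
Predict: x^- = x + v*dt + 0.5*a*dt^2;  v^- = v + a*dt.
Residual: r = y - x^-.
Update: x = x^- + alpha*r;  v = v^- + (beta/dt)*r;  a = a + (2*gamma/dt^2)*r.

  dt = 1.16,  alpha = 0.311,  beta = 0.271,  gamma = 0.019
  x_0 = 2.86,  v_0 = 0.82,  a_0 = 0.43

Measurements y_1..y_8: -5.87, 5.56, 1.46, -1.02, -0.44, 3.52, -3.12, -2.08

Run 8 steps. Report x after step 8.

step 1: x_pred=4.1005  r=-9.9705  x^+=0.9997  v^+=-1.0105  a^+=0.1484
step 2: x_pred=-0.0727  r=5.6327  x^+=1.6791  v^+=0.4776  a^+=0.3075
step 3: x_pred=2.4400  r=-0.9800  x^+=2.1352  v^+=0.6053  a^+=0.2798
step 4: x_pred=3.0256  r=-4.0456  x^+=1.7674  v^+=-0.0152  a^+=0.1656
step 5: x_pred=1.8612  r=-2.3012  x^+=1.1455  v^+=-0.3608  a^+=0.1006
step 6: x_pred=0.7947  r=2.7253  x^+=1.6423  v^+=0.3926  a^+=0.1776
step 7: x_pred=2.2172  r=-5.3372  x^+=0.5573  v^+=-0.6483  a^+=0.0268
step 8: x_pred=-0.1767  r=-1.9033  x^+=-0.7686  v^+=-1.0618  a^+=-0.0269

x_post = -0.7686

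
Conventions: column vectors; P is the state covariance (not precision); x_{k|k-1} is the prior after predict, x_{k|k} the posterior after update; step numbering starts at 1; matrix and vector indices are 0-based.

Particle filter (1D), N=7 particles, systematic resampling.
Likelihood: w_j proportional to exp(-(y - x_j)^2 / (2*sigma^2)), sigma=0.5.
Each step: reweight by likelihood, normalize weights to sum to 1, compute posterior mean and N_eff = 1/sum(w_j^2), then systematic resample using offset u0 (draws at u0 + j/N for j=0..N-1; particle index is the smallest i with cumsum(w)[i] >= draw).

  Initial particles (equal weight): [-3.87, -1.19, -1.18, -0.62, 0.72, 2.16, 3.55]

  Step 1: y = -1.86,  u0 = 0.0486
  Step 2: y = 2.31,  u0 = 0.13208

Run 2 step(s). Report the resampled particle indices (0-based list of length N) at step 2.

resampled_idx = [0, 2, 3, 4, 5, 6, 6]

step 1: w=[0.0004, 0.4791, 0.4663, 0.0543, 0.0000, 0.0000, 0.0000]  mean=-1.1554  Neff=2.2229  idx=[1, 1, 1, 1, 2, 2, 2]
step 2: w=[0.1342, 0.1342, 0.1342, 0.1342, 0.1544, 0.1544, 0.1544]  mean=-1.1854  Neff=6.9661  idx=[0, 2, 3, 4, 5, 6, 6]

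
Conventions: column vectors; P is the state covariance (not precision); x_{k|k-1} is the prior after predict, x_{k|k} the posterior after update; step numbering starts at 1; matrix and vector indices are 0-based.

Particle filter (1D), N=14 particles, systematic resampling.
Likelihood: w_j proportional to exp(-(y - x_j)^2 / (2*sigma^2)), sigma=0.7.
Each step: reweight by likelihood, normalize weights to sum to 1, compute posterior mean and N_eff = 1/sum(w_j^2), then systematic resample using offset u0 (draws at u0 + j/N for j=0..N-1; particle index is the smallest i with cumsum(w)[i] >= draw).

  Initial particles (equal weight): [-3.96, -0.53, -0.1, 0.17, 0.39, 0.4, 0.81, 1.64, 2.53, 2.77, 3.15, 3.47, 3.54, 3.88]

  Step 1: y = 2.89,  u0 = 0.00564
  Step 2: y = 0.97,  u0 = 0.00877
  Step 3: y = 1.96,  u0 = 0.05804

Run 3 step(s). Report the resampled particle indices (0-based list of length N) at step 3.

step 1: w=[0.0000, 0.0000, 0.0000, 0.0001, 0.0004, 0.0004, 0.0026, 0.0428, 0.1848, 0.2078, 0.1969, 0.1496, 0.1370, 0.0776]  mean=3.0413  Neff=6.0558  idx=[7, 8, 8, 8, 9, 9, 9, 10, 10, 11, 11, 12, 12, 13]
step 2: w=[0.6235, 0.0823, 0.0823, 0.0823, 0.0361, 0.0361, 0.0361, 0.0077, 0.0077, 0.0017, 0.0017, 0.0012, 0.0012, 0.0002]  mean=2.0164  Neff=2.4209  idx=[0, 0, 0, 0, 0, 0, 0, 0, 0, 1, 2, 3, 3, 5]
step 3: w=[0.0784, 0.0784, 0.0784, 0.0784, 0.0784, 0.0784, 0.0784, 0.0784, 0.0784, 0.0625, 0.0625, 0.0625, 0.0625, 0.0446]  mean=1.9127  Neff=13.7159  idx=[0, 1, 2, 3, 4, 5, 6, 7, 8, 8, 10, 11, 12, 13]

resampled_idx = [0, 1, 2, 3, 4, 5, 6, 7, 8, 8, 10, 11, 12, 13]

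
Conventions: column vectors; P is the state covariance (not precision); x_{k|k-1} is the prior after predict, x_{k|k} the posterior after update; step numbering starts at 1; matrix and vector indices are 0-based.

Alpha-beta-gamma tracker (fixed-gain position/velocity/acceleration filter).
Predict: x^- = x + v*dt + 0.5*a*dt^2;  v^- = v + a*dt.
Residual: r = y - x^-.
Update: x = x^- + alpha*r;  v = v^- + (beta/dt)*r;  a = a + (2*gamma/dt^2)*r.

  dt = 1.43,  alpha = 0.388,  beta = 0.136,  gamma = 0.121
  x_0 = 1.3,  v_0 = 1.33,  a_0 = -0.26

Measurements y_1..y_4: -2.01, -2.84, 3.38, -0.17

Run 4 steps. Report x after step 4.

step 1: x_pred=2.9361  r=-4.9461  x^+=1.0170  v^+=0.4878  a^+=-0.8453
step 2: x_pred=0.8502  r=-3.6902  x^+=-0.5816  v^+=-1.0720  a^+=-1.2820
step 3: x_pred=-3.4253  r=6.8053  x^+=-0.7849  v^+=-2.2581  a^+=-0.4767
step 4: x_pred=-4.5013  r=4.3313  x^+=-2.8208  v^+=-2.5278  a^+=0.0359

x_post = -2.8208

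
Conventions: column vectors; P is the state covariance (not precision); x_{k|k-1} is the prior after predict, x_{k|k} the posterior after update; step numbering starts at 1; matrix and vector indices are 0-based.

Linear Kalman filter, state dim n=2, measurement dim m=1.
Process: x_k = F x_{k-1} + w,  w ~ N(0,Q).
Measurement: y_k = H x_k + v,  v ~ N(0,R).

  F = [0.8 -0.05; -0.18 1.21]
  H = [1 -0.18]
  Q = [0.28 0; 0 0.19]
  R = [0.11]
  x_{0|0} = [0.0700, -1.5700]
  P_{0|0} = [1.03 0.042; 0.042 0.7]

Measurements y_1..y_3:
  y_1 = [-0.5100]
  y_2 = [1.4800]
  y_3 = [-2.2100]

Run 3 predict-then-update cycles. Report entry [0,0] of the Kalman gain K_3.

step 1: x^-=[0.1345, -1.9123]  P^-=[0.9376 -0.1496; -0.1496 1.2299]  S=[1.1413]  K=[0.8451; -0.3251]  nu=[-0.9887]  x^+=[-0.7011, -1.5909]  P^+=[0.1225 0.1639; 0.1639 1.1093]
step 2: x^-=[-0.4813, -1.7988]  P^-=[0.3480 0.0754; 0.0754 1.7467]  S=[0.4875]  K=[0.6861; -0.4903]  nu=[1.6375]  x^+=[0.6422, -2.6016]  P^+=[0.1186 0.2394; 0.2394 1.6295]
step 3: x^-=[0.6438, -3.2636]  P^-=[0.3408 0.1182; 0.1182 2.4754]  S=[0.4884]  K=[0.6542; -0.6702]  nu=[-3.4413]  x^+=[-1.6073, -0.9573]  P^+=[0.1318 0.3324; 0.3324 2.2560]

K[0,0] = 0.6542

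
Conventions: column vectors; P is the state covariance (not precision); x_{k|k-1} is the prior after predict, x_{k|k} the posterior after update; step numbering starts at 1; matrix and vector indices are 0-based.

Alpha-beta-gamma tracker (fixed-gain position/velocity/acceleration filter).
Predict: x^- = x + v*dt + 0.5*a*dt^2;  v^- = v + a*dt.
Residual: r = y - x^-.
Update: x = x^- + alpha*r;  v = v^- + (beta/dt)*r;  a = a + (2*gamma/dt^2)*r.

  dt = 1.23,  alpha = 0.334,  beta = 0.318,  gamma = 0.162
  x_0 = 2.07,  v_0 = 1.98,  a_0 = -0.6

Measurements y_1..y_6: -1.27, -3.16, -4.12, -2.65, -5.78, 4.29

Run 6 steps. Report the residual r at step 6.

resid = 17.6104

step 1: x_pred=4.0515  r=-5.3215  x^+=2.2741  v^+=-0.1338  a^+=-1.7396
step 2: x_pred=0.7936  r=-3.9536  x^+=-0.5269  v^+=-3.2957  a^+=-2.5863
step 3: x_pred=-6.5371  r=2.4171  x^+=-5.7298  v^+=-5.8520  a^+=-2.0687
step 4: x_pred=-14.4926  r=11.8426  x^+=-10.5372  v^+=-5.3348  a^+=0.4675
step 5: x_pred=-16.7453  r=10.9653  x^+=-13.0829  v^+=-1.9248  a^+=2.8158
step 6: x_pred=-13.3204  r=17.6104  x^+=-7.4385  v^+=6.0916  a^+=6.5872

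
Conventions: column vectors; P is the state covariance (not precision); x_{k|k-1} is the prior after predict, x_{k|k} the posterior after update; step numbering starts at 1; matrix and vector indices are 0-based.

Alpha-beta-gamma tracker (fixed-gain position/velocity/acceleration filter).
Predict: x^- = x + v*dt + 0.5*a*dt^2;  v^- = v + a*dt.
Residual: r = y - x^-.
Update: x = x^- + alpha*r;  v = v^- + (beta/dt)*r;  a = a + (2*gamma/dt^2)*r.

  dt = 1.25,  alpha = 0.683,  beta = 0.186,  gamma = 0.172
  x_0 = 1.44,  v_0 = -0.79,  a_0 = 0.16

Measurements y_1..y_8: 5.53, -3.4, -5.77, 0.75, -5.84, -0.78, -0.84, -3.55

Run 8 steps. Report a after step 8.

a_post = 1.3092

step 1: x_pred=0.5775  r=4.9525  x^+=3.9601  v^+=0.1469  a^+=1.2503
step 2: x_pred=5.1206  r=-8.5206  x^+=-0.6990  v^+=0.4420  a^+=-0.6255
step 3: x_pred=-0.6352  r=-5.1348  x^+=-4.1423  v^+=-1.1040  a^+=-1.7560
step 4: x_pred=-6.8941  r=7.6441  x^+=-1.6732  v^+=-2.1616  a^+=-0.0731
step 5: x_pred=-4.4323  r=-1.4077  x^+=-5.3937  v^+=-2.4624  a^+=-0.3830
step 6: x_pred=-8.7710  r=7.9910  x^+=-3.3131  v^+=-1.7521  a^+=1.3763
step 7: x_pred=-4.4281  r=3.5881  x^+=-1.9774  v^+=0.5021  a^+=2.1662
step 8: x_pred=0.3426  r=-3.8926  x^+=-2.3160  v^+=2.6307  a^+=1.3092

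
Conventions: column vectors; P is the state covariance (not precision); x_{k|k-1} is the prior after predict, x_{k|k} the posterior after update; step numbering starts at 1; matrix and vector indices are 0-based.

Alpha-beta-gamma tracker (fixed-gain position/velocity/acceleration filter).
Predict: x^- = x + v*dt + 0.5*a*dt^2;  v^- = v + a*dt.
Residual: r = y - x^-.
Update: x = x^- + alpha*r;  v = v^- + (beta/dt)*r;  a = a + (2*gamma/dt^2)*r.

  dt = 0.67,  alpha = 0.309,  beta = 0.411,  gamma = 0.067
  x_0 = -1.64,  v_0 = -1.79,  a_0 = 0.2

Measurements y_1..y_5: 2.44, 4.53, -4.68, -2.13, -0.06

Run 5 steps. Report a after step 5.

step 1: x_pred=-2.7944  r=5.2344  x^+=-1.1770  v^+=1.5550  a^+=1.7625
step 2: x_pred=0.2604  r=4.2696  x^+=1.5797  v^+=5.3549  a^+=3.0370
step 3: x_pred=5.8492  r=-10.5292  x^+=2.5957  v^+=0.9308  a^+=-0.1060
step 4: x_pred=3.1955  r=-5.3255  x^+=1.5499  v^+=-2.4071  a^+=-1.6957
step 5: x_pred=-0.4435  r=0.3835  x^+=-0.3250  v^+=-3.3080  a^+=-1.5813

a_post = -1.5813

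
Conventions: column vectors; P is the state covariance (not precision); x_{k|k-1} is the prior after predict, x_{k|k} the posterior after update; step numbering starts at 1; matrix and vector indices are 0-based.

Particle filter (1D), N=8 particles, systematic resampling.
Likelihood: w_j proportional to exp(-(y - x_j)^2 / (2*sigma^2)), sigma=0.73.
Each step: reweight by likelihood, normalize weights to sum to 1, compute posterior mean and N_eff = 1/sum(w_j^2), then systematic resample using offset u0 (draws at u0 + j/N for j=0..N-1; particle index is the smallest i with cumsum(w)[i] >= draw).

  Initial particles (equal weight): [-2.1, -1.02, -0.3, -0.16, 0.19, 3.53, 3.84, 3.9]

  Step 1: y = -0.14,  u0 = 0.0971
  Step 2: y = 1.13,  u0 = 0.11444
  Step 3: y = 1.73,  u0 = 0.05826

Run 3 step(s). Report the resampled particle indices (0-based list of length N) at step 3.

resampled_idx = [1, 3, 4, 5, 5, 6, 7, 7]

step 1: w=[0.0080, 0.1427, 0.2880, 0.2949, 0.2664, 0.0000, 0.0000, 0.0000]  mean=-0.2453  Neff=3.8270  idx=[1, 2, 2, 3, 3, 3, 4, 4]
step 2: w=[0.0072, 0.0811, 0.0811, 0.1160, 0.1160, 0.1160, 0.2413, 0.2413]  mean=-0.0201  Neff=5.8827  idx=[2, 3, 4, 5, 6, 6, 7, 7]
step 3: w=[0.0375, 0.0628, 0.0628, 0.0628, 0.1936, 0.1936, 0.1936, 0.1936]  mean=0.1057  Neff=6.1319  idx=[1, 3, 4, 5, 5, 6, 7, 7]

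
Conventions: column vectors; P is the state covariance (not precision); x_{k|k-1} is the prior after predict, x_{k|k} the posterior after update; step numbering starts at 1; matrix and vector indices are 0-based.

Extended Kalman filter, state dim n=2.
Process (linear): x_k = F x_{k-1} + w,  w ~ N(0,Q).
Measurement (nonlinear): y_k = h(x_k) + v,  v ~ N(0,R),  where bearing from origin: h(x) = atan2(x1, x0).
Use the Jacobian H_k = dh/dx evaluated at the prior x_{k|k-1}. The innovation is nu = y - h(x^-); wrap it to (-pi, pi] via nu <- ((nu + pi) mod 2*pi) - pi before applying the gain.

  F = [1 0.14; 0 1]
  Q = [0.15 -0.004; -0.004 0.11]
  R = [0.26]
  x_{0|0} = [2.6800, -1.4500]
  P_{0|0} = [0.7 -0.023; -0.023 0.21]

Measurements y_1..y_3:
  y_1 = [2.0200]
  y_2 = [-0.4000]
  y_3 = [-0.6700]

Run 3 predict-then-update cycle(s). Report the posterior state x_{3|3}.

x_post = [3.3510, -0.9484]

step 1: x^-=[2.4770, -1.4500]  P^-=[0.8477 0.0024; 0.0024 0.3200]  H_jac=[0.1760 0.3007]  S=[0.3154]  K=[0.4753; 0.3064]  nu=[2.5496]  x^+=[3.6888, -0.6689]  P^+=[0.7764 -0.0435; -0.0435 0.2904]
step 2: x^-=[3.5951, -0.6689]  P^-=[0.9199 -0.0069; -0.0069 0.4004]  H_jac=[0.0500 0.2688]  S=[0.2911]  K=[0.1517; 0.3687]  nu=[-0.2160]  x^+=[3.5623, -0.7486]  P^+=[0.9132 -0.0232; -0.0232 0.3608]
step 3: x^-=[3.4575, -0.7486]  P^-=[1.0638 0.0234; 0.0234 0.4708]  H_jac=[0.0598 0.2763]  S=[0.3005]  K=[0.2332; 0.4375]  nu=[-0.4568]  x^+=[3.3510, -0.9484]  P^+=[1.0475 -0.0073; -0.0073 0.4133]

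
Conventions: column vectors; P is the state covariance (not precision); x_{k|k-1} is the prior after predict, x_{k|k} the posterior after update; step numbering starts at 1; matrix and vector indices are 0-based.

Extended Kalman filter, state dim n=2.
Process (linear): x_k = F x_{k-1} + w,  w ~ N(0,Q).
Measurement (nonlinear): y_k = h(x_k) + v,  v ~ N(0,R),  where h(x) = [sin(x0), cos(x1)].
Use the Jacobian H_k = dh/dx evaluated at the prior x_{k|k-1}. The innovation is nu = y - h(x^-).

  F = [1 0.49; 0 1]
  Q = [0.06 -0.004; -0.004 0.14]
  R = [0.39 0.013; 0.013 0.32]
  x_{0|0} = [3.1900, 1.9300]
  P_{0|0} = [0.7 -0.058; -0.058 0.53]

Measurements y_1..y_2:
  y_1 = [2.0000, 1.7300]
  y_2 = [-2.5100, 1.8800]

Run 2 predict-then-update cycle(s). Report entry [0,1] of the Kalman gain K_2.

K[0,1] = -0.0880

step 1: x^-=[4.1357, 1.9300]  P^-=[0.8304 0.1977; 0.1977 0.6700]  H_jac=[-0.5453 0.0000; 0.0000 -0.9362]  S=[0.6369 0.1139; 0.1139 0.9072]  K=[-0.6899 -0.1174; -0.0466 -0.6855]  nu=[2.8383, 2.0815]  x^+=[1.9331, 0.3707]  P^+=[0.4963 0.0497; 0.0497 0.2350]
step 2: x^-=[2.1147, 0.3707]  P^-=[0.6614 0.1608; 0.1608 0.3750]  H_jac=[-0.5175 0.0000; 0.0000 -0.3622]  S=[0.5671 0.0432; 0.0432 0.3692]  K=[-0.5968 -0.0880; -0.1198 -0.3539]  nu=[-3.3657, 0.9479]  x^+=[4.0401, 0.4385]  P^+=[0.4520 0.0992; 0.0992 0.3169]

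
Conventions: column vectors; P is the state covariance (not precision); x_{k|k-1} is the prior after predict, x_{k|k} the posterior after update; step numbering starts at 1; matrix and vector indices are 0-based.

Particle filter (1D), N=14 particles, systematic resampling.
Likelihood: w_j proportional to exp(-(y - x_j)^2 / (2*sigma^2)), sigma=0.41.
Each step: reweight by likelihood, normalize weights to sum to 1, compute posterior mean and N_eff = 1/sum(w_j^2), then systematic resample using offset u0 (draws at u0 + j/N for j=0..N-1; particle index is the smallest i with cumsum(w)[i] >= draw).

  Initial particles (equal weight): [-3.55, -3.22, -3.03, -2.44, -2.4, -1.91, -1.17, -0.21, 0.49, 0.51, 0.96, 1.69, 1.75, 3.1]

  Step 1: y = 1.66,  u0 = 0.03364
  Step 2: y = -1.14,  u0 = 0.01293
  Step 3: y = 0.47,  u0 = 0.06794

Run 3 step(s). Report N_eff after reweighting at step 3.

N_eff = 14.0000

step 1: w=[0.0000, 0.0000, 0.0000, 0.0000, 0.0000, 0.0000, 0.0000, 0.0000, 0.0076, 0.0087, 0.1037, 0.4442, 0.4348, 0.0009]  mean=1.6223  Neff=2.5171  idx=[10, 10, 11, 11, 11, 11, 11, 11, 12, 12, 12, 12, 12, 12]
step 2: w=[0.5000, 0.5000, 0.0000, 0.0000, 0.0000, 0.0000, 0.0000, 0.0000, 0.0000, 0.0000, 0.0000, 0.0000, 0.0000, 0.0000]  mean=0.9601  Neff=2.0004  idx=[0, 0, 0, 0, 0, 0, 0, 1, 1, 1, 1, 1, 1, 1]
step 3: w=[0.0714, 0.0714, 0.0714, 0.0714, 0.0714, 0.0714, 0.0714, 0.0714, 0.0714, 0.0714, 0.0714, 0.0714, 0.0714, 0.0714]  mean=0.9600  Neff=14.0000  idx=[0, 1, 2, 3, 4, 5, 6, 7, 8, 9, 10, 11, 12, 13]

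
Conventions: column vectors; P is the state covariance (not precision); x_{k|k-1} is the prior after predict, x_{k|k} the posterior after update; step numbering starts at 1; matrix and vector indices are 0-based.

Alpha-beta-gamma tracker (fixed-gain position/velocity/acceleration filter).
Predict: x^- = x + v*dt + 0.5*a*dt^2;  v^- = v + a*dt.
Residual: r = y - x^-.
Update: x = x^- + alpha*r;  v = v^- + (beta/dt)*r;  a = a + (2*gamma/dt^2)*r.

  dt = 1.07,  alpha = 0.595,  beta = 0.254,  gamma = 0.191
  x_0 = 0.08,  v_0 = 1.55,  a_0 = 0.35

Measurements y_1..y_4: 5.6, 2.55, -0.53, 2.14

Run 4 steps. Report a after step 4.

a_post = -3.0893

step 1: x_pred=1.9389  r=3.6611  x^+=4.1172  v^+=2.7936  a^+=1.5716
step 2: x_pred=8.0060  r=-5.4560  x^+=4.7597  v^+=3.1800  a^+=-0.2489
step 3: x_pred=8.0198  r=-8.5498  x^+=2.9327  v^+=0.8841  a^+=-3.1015
step 4: x_pred=2.1032  r=0.0368  x^+=2.1251  v^+=-2.4258  a^+=-3.0893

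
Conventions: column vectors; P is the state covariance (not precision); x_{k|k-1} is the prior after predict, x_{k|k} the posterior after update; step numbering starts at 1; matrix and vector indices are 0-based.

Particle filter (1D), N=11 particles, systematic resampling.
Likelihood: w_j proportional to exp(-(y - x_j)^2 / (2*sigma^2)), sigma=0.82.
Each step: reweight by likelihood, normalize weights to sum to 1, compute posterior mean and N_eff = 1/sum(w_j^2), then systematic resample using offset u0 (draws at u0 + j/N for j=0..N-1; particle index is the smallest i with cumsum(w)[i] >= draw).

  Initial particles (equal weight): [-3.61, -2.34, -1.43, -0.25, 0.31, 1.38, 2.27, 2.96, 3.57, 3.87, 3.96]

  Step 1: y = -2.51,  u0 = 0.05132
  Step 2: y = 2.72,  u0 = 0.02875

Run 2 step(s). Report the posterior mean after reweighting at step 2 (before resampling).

post_mean = -1.4336

step 1: w=[0.2221, 0.5347, 0.2295, 0.0122, 0.0015, 0.0000, 0.0000, 0.0000, 0.0000, 0.0000, 0.0000]  mean=-2.3838  Neff=2.5772  idx=[0, 0, 1, 1, 1, 1, 1, 1, 2, 2, 2]
step 2: w=[0.0000, 0.0000, 0.0007, 0.0007, 0.0007, 0.0007, 0.0007, 0.0007, 0.3320, 0.3320, 0.3320]  mean=-1.4336  Neff=3.0236  idx=[8, 8, 8, 8, 9, 9, 9, 9, 10, 10, 10]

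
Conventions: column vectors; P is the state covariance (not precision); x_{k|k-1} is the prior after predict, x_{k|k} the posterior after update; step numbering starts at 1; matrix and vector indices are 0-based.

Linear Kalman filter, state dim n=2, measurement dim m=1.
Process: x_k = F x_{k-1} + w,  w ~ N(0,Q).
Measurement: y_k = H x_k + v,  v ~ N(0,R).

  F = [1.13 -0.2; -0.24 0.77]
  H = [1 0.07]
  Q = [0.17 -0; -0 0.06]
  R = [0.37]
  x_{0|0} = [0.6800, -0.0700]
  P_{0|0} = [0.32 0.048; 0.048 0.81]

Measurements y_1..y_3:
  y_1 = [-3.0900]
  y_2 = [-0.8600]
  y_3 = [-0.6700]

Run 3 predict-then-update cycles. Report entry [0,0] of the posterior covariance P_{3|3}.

P_post[0,0] = 0.2247

step 1: x^-=[0.7824, -0.2171]  P^-=[0.5893 -0.1675; -0.1675 0.5409]  S=[0.9385]  K=[0.6154; -0.1381]  nu=[-3.8572]  x^+=[-1.5914, 0.3155]  P^+=[0.2338 -0.0877; -0.0877 0.5230]
step 2: x^-=[-1.8614, 0.6249]  P^-=[0.5292 -0.2245; -0.2245 0.4160]  S=[0.8698]  K=[0.5903; -0.2246]  nu=[0.9577]  x^+=[-1.2961, 0.4098]  P^+=[0.2261 -0.1092; -0.1092 0.3721]
step 3: x^-=[-1.5465, 0.6266]  P^-=[0.5229 -0.2188; -0.2188 0.3340]  S=[0.8639]  K=[0.5875; -0.2262]  nu=[0.8327]  x^+=[-1.0573, 0.4382]  P^+=[0.2247 -0.1040; -0.1040 0.2898]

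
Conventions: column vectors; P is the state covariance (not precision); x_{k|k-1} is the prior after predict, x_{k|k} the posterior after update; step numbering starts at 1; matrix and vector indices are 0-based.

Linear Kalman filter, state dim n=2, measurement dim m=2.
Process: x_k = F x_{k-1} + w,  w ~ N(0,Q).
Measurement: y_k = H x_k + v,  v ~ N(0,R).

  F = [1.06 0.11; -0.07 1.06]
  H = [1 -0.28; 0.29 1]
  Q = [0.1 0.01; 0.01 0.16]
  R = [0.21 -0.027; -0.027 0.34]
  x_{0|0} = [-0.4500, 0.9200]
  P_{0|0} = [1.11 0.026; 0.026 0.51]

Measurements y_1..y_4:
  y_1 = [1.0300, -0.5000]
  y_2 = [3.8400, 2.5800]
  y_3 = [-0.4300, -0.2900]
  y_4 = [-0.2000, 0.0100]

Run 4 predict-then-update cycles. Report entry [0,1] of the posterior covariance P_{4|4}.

P_post[0,1] = 0.0094

step 1: x^-=[-0.3758, 1.0067]  P^-=[1.3594 0.0161; 0.0161 0.7346]  S=[1.6180 0.1764; 0.1764 1.1983]  K=[0.8131 0.2228; -0.1874 0.6445]  nu=[1.6877, -1.3977]  x^+=[0.6851, -0.2105]  P^+=[0.1663 0.0056; 0.0056 0.2226]
step 2: x^-=[0.7031, -0.2711]  P^-=[0.2908 0.0298; 0.0298 0.4101]  S=[0.5163 -0.0301; -0.0301 0.7918]  K=[0.5568 0.1653; -0.1341 0.5237]  nu=[3.0610, 2.6472]  x^+=[2.8451, 0.7047]  P^+=[0.1147 0.0079; 0.0079 0.1794]
step 3: x^-=[3.0933, 0.5479]  P^-=[0.2329 0.0312; 0.0312 0.3609]  S=[0.4537 -0.0318; -0.0318 0.7387]  K=[0.5049 0.1555; -0.1191 0.4958]  nu=[-3.3699, -1.7349]  x^+=[1.1220, 0.0891]  P^+=[0.1043 0.0090; 0.0090 0.1692]
step 4: x^-=[1.1991, 0.0159]  P^-=[0.2214 0.0320; 0.0320 0.3493]  S=[0.4409 -0.0312; -0.0312 0.7264]  K=[0.4927 0.1536; -0.1147 0.4886]  nu=[-1.3947, -0.3537]  x^+=[0.4576, 0.0031]  P^+=[0.1019 0.0094; 0.0094 0.1665]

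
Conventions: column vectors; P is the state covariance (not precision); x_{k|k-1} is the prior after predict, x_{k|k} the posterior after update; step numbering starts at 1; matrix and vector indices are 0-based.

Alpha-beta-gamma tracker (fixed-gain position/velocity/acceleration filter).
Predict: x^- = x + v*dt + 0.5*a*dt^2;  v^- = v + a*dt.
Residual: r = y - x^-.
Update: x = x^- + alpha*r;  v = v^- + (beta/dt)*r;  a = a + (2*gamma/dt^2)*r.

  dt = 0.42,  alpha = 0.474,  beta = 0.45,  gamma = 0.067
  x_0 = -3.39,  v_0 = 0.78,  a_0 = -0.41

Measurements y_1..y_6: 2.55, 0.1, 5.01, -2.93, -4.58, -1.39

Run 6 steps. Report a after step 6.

step 1: x_pred=-3.0986  r=5.6486  x^+=-0.4211  v^+=6.6598  a^+=3.8809
step 2: x_pred=2.7183  r=-2.6183  x^+=1.4772  v^+=5.4845  a^+=1.8919
step 3: x_pred=3.9476  r=1.0624  x^+=4.4512  v^+=7.4174  a^+=2.6990
step 4: x_pred=7.8045  r=-10.7345  x^+=2.7164  v^+=-2.9503  a^+=-5.4554
step 5: x_pred=0.9961  r=-5.5761  x^+=-1.6470  v^+=-11.2159  a^+=-9.6912
step 6: x_pred=-7.2124  r=5.8224  x^+=-4.4526  v^+=-9.0479  a^+=-5.2682

a_post = -5.2682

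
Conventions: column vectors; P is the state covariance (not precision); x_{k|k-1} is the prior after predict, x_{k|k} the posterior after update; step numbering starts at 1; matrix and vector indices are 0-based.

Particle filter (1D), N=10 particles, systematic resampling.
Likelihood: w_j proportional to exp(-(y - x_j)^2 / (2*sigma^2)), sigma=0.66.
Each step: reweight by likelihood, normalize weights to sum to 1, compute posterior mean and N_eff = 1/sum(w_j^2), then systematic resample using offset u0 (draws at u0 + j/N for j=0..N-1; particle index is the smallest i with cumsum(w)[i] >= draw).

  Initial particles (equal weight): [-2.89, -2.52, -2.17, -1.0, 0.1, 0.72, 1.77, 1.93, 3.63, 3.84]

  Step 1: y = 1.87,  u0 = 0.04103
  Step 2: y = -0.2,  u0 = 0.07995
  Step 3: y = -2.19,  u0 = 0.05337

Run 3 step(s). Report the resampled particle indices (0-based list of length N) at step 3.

resampled_idx = [0, 1, 2, 2, 3, 4, 5, 6, 6, 7]

step 1: w=[0.0000, 0.0000, 0.0000, 0.0000, 0.0121, 0.0965, 0.4353, 0.4385, 0.0126, 0.0051]  mean=1.7526  Neff=2.5554  idx=[5, 6, 6, 6, 6, 6, 7, 7, 7, 7]
step 2: w=[0.8255, 0.0254, 0.0254, 0.0254, 0.0254, 0.0254, 0.0119, 0.0119, 0.0119, 0.0119]  mean=0.9109  Neff=1.4594  idx=[0, 0, 0, 0, 0, 0, 0, 0, 3, 8]
step 3: w=[0.1250, 0.1250, 0.1250, 0.1250, 0.1250, 0.1250, 0.1250, 0.1250, 0.0000, 0.0000]  mean=0.7200  Neff=8.0006  idx=[0, 1, 2, 2, 3, 4, 5, 6, 6, 7]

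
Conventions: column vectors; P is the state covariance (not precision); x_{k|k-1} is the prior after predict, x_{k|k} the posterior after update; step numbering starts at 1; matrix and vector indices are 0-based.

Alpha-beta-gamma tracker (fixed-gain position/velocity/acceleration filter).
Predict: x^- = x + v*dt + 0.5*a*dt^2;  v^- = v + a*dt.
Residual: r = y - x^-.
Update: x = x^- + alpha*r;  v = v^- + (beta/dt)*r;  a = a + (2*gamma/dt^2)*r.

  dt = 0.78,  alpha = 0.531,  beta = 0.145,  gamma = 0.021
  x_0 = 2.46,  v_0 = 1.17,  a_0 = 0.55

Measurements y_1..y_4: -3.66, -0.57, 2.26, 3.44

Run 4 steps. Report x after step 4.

step 1: x_pred=3.5399  r=-7.1999  x^+=-0.2832  v^+=0.2606  a^+=0.0530
step 2: x_pred=-0.0639  r=-0.5061  x^+=-0.3326  v^+=0.2078  a^+=0.0180
step 3: x_pred=-0.1651  r=2.4251  x^+=1.1226  v^+=0.6727  a^+=0.1854
step 4: x_pred=1.7037  r=1.7363  x^+=2.6257  v^+=1.1401  a^+=0.3053

x_post = 2.6257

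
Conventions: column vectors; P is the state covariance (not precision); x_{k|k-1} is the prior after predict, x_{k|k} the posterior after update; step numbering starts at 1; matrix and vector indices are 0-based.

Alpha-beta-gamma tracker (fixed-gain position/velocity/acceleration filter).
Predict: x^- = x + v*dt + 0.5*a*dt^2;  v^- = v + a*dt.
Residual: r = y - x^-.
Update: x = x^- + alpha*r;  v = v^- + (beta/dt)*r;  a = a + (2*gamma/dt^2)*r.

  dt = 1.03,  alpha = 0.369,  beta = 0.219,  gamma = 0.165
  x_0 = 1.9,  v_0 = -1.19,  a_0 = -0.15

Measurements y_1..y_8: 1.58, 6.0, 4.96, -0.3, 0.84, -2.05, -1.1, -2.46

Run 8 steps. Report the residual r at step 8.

step 1: x_pred=0.5947  r=0.9853  x^+=0.9583  v^+=-1.1350  a^+=0.1565
step 2: x_pred=-0.1278  r=6.1278  x^+=2.1334  v^+=0.3291  a^+=2.0626
step 3: x_pred=3.5664  r=1.3936  x^+=4.0806  v^+=2.7498  a^+=2.4960
step 4: x_pred=8.2369  r=-8.5369  x^+=5.0868  v^+=3.5056  a^+=-0.1594
step 5: x_pred=8.6130  r=-7.7730  x^+=5.7448  v^+=1.6887  a^+=-2.5773
step 6: x_pred=6.1170  r=-8.1670  x^+=3.1034  v^+=-2.7024  a^+=-5.1177
step 7: x_pred=-2.3948  r=1.2948  x^+=-1.9170  v^+=-7.6983  a^+=-4.7149
step 8: x_pred=-12.3473  r=9.8873  x^+=-8.6989  v^+=-10.4524  a^+=-1.6394

resid = 9.8873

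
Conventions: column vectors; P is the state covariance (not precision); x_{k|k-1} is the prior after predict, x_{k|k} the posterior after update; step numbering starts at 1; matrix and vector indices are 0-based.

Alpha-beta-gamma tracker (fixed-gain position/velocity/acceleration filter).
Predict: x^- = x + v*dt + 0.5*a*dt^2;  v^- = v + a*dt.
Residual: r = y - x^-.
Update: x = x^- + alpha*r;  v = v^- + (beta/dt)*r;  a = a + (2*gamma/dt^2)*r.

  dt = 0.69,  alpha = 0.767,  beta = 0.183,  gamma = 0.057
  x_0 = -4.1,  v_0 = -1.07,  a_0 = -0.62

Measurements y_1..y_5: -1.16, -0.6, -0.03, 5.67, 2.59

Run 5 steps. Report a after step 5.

a_post = 1.0491

step 1: x_pred=-4.9859  r=3.8259  x^+=-2.0514  v^+=-0.4831  a^+=0.2961
step 2: x_pred=-2.3143  r=1.7143  x^+=-0.9994  v^+=0.1759  a^+=0.7066
step 3: x_pred=-0.7099  r=0.6799  x^+=-0.1884  v^+=0.8437  a^+=0.8694
step 4: x_pred=0.6007  r=5.0693  x^+=4.4889  v^+=2.7880  a^+=2.0832
step 5: x_pred=6.9085  r=-4.3185  x^+=3.5962  v^+=3.0801  a^+=1.0491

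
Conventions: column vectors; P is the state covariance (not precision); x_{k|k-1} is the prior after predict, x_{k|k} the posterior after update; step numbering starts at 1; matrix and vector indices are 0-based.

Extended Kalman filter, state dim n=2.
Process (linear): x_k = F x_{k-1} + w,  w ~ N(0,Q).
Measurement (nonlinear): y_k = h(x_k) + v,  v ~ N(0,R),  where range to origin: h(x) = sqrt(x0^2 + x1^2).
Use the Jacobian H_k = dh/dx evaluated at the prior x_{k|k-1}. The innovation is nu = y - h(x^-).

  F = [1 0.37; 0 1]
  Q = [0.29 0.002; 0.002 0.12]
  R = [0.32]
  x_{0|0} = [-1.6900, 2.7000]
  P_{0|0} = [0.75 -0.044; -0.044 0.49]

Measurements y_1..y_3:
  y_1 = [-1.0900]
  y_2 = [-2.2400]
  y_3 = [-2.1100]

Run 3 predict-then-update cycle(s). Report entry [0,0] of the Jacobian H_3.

step 1: x^-=[-0.6910, 2.7000]  P^-=[1.0745 0.1393; 0.1393 0.6100]  H_jac=[-0.2479 0.9688]  S=[0.8916]  K=[-0.1474; 0.6240]  nu=[-3.8770]  x^+=[-0.1194, 0.2806]  P^+=[1.0551 0.2213; 0.2213 0.2628]
step 2: x^-=[-0.0156, 0.2806]  P^-=[1.5449 0.3206; 0.3206 0.3828]  H_jac=[-0.0554 0.9985]  S=[0.6709]  K=[0.3496; 0.5432]  nu=[-2.5210]  x^+=[-0.8968, -1.0889]  P^+=[1.4629 0.1932; 0.1932 0.1848]
step 3: x^-=[-1.2997, -1.0889]  P^-=[1.9212 0.2636; 0.2636 0.3048]  H_jac=[-0.7665 -0.6422]  S=[1.8340]  K=[-0.8952; -0.2169]  nu=[-3.8055]  x^+=[2.1072, -0.2635]  P^+=[0.4513 -0.0926; -0.0926 0.2185]

H_jac[0,0] = -0.7665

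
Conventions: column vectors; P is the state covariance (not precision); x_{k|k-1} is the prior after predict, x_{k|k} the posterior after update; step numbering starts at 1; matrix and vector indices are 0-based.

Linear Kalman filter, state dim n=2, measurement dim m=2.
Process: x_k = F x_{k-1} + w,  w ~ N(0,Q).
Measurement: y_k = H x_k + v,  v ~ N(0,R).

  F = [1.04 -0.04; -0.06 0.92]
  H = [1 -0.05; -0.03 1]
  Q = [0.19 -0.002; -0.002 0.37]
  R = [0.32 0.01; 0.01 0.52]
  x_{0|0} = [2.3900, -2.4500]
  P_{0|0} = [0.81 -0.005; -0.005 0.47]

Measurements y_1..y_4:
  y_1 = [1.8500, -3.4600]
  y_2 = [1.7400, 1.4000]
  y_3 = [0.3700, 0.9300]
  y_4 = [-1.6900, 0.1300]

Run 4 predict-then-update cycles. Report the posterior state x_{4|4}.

x_post = [-0.4157, 0.2706]

step 1: x^-=[2.5836, -2.3974]  P^-=[1.0673 -0.0746; -0.0746 0.7713]  S=[1.3967 -0.1353; -0.1353 1.2967]  K=[0.7666 -0.0022; -0.0235 0.5941]  nu=[-0.8535, -0.9851]  x^+=[1.9315, -2.9626]  P^+=[0.2460 0.0139; 0.0139 0.3091]
step 2: x^-=[2.1273, -2.8415]  P^-=[0.4554 -0.0154; -0.0154 0.6310]  S=[0.7785 -0.0506; -0.0506 1.1523]  K=[0.5860 0.0005; -0.0247 0.5469]  nu=[-0.5294, 4.3053]  x^+=[1.8194, -0.4739]  P^+=[0.1881 0.0118; 0.0118 0.2845]
step 3: x^-=[1.9111, -0.5451]  P^-=[0.3929 -0.0129; -0.0129 0.6102]  S=[0.7157 -0.0452; -0.0452 1.1313]  K=[0.5499 0.0002; -0.0266 0.5386]  nu=[-1.5683, 1.5324]  x^+=[1.0489, 0.3221]  P^+=[0.1765 0.0109; 0.0109 0.2801]
step 4: x^-=[1.0780, 0.2334]  P^-=[0.3805 -0.0129; -0.0129 0.6066]  S=[0.7033 -0.0447; -0.0447 1.1277]  K=[0.5419 -0.0001; -0.0274 0.5371]  nu=[-2.7563, -0.0710]  x^+=[-0.4157, 0.2706]  P^+=[0.1739 0.0106; 0.0106 0.2794]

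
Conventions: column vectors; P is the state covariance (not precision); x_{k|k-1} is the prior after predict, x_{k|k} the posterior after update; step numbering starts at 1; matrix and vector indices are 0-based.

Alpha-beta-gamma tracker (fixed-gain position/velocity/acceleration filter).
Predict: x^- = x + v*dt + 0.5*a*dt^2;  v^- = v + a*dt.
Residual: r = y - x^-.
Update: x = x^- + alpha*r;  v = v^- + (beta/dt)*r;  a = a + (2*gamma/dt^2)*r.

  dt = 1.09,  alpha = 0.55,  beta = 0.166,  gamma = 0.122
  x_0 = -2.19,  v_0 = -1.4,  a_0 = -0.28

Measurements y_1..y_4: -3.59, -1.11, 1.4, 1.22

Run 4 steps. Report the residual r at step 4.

step 1: x_pred=-3.8823  r=0.2923  x^+=-3.7216  v^+=-1.6607  a^+=-0.2200
step 2: x_pred=-5.6624  r=4.5524  x^+=-3.1586  v^+=-1.2071  a^+=0.7150
step 3: x_pred=-4.0496  r=5.4496  x^+=-1.0523  v^+=0.4021  a^+=1.8341
step 4: x_pred=0.4755  r=0.7445  x^+=0.8850  v^+=2.5147  a^+=1.9870

resid = 0.7445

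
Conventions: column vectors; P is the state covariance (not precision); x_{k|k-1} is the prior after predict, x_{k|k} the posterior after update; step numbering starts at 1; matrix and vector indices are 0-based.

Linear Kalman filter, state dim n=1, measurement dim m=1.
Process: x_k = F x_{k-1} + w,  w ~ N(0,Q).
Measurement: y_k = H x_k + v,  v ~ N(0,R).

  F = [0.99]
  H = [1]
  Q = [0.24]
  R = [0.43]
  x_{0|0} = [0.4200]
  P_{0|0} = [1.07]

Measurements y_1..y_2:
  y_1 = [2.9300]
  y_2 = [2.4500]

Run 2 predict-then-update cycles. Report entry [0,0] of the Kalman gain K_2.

step 1: x^-=[0.4158]  P^-=[1.2887]  S=[1.7187]  K=[0.7498]  nu=[2.5142]  x^+=[2.3010]  P^+=[0.3224]
step 2: x^-=[2.2780]  P^-=[0.5560]  S=[0.9860]  K=[0.5639]  nu=[0.1720]  x^+=[2.3750]  P^+=[0.2425]

K[0,0] = 0.5639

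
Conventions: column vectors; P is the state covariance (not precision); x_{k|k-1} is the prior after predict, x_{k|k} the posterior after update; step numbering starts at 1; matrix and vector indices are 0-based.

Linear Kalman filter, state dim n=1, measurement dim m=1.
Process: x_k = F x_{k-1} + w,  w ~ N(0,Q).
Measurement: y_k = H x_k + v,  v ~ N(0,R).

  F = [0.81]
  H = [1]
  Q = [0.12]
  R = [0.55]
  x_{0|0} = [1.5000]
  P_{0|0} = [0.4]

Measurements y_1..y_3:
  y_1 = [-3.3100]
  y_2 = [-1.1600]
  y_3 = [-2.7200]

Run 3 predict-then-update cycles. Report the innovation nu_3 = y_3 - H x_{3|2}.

step 1: x^-=[1.2150]  P^-=[0.3824]  S=[0.9324]  K=[0.4101]  nu=[-4.5250]  x^+=[-0.6409]  P^+=[0.2256]
step 2: x^-=[-0.5192]  P^-=[0.2680]  S=[0.8180]  K=[0.3276]  nu=[-0.6408]  x^+=[-0.7291]  P^+=[0.1802]
step 3: x^-=[-0.5906]  P^-=[0.2382]  S=[0.7882]  K=[0.3022]  nu=[-2.1294]  x^+=[-1.2342]  P^+=[0.1662]

innov = [-2.1294]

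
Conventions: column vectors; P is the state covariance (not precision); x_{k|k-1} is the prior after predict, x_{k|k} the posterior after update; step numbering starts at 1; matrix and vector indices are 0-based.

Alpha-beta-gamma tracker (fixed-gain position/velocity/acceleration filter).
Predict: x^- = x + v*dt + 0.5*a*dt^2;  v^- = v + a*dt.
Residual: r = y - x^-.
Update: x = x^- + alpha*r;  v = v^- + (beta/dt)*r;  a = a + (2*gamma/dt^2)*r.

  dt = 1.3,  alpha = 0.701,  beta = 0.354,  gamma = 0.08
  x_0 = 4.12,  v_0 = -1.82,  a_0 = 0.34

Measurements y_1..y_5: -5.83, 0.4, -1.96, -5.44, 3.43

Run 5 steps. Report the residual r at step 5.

step 1: x_pred=2.0413  r=-7.8713  x^+=-3.4765  v^+=-3.5214  a^+=-0.4052
step 2: x_pred=-8.3967  r=8.7967  x^+=-2.2302  v^+=-1.6528  a^+=0.4276
step 3: x_pred=-4.0175  r=2.0575  x^+=-2.5752  v^+=-0.5366  a^+=0.6224
step 4: x_pred=-2.7468  r=-2.6932  x^+=-4.6347  v^+=-0.4608  a^+=0.3674
step 5: x_pred=-4.9234  r=8.3534  x^+=0.9323  v^+=2.2915  a^+=1.1583

resid = 8.3534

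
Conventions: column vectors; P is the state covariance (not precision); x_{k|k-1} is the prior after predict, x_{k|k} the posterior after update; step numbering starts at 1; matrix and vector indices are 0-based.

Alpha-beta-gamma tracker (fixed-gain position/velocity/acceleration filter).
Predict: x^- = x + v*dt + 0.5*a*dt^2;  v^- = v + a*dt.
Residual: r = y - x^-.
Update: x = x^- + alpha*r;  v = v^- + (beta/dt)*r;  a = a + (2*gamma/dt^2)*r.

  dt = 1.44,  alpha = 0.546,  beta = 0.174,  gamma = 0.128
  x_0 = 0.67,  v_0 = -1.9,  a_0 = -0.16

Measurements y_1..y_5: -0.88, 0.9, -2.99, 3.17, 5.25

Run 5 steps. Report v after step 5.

step 1: x_pred=-2.2319  r=1.3519  x^+=-1.4938  v^+=-1.9670  a^+=0.0069
step 2: x_pred=-4.3192  r=5.2192  x^+=-1.4695  v^+=-1.3265  a^+=0.6512
step 3: x_pred=-2.7044  r=-0.2856  x^+=-2.8603  v^+=-0.4232  a^+=0.6160
step 4: x_pred=-2.8311  r=6.0011  x^+=0.4455  v^+=1.1890  a^+=1.3569
step 5: x_pred=3.5644  r=1.6856  x^+=4.4847  v^+=3.3465  a^+=1.5650

v_post = 3.3465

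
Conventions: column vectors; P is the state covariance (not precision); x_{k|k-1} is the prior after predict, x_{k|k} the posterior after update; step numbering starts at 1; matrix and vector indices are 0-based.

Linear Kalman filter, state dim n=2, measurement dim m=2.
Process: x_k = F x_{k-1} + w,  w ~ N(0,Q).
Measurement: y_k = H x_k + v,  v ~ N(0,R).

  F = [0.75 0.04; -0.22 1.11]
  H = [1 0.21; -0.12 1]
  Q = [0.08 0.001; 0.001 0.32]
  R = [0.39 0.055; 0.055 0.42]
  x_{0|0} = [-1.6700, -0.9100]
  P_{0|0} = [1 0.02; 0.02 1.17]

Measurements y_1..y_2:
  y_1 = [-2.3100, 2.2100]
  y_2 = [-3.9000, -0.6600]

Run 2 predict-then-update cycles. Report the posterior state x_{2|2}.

step 1: x^-=[-1.2889, -0.6427]  P^-=[0.6456 -0.0956; -0.0956 1.8002]  S=[1.0748 0.2624; 0.2624 2.2524]  K=[0.6183 -0.1489; 0.0684 0.7963]  nu=[-0.8861, 2.6980]  x^+=[-2.2384, 1.4453]  P^+=[0.2331 -0.0005; -0.0005 0.3382]
step 2: x^-=[-1.6210, 2.0967]  P^-=[0.2116 -0.0229; -0.0229 0.7482]  S=[0.6250 0.1644; 0.1644 1.1767]  K=[0.3547 -0.0906; 0.0487 0.6314]  nu=[-2.7193, -2.9512]  x^+=[-2.3182, 0.1011]  P^+=[0.1339 -0.0025; -0.0025 0.2675]

x_post = [-2.3182, 0.1011]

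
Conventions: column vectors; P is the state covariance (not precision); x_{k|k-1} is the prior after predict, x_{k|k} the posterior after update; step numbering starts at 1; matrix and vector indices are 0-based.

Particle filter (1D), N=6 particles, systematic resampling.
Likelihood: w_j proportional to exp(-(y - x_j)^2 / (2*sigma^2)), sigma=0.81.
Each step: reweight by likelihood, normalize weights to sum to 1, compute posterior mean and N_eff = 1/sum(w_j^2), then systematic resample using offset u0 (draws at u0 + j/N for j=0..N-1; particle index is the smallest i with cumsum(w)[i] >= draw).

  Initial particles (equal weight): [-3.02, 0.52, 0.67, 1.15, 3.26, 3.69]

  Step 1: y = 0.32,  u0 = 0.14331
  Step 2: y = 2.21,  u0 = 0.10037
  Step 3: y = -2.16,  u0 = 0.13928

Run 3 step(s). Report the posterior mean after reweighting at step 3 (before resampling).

post_mean = 0.6462

step 1: w=[0.0001, 0.3920, 0.3682, 0.2391, 0.0006, 0.0001]  mean=0.7273  Neff=2.8868  idx=[1, 1, 2, 2, 3, 3]
step 2: w=[0.0808, 0.0808, 0.1168, 0.1168, 0.3024, 0.3024]  mean=0.9361  Neff=4.4793  idx=[1, 2, 4, 4, 5, 5]
step 3: w=[0.5688, 0.3030, 0.0321, 0.0321, 0.0321, 0.0321]  mean=0.6462  Neff=2.3843  idx=[0, 0, 0, 1, 1, 5]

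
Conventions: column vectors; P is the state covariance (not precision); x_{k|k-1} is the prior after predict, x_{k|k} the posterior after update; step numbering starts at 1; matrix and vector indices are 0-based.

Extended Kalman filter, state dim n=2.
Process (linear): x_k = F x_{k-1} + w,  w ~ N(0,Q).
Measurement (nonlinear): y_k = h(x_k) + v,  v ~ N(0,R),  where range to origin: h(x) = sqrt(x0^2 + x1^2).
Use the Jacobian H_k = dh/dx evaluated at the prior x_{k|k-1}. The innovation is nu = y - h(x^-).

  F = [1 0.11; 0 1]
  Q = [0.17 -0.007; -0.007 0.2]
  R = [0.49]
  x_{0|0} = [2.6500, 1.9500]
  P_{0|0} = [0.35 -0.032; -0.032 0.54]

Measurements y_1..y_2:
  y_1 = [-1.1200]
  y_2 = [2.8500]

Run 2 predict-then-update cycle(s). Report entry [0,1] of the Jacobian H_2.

H_jac[0,1] = 0.1345

step 1: x^-=[2.8645, 1.9500]  P^-=[0.5195 0.0204; 0.0204 0.7400]  H_jac=[0.8266 0.5627]  S=[1.0983]  K=[0.4015; 0.3945]  nu=[-4.5852]  x^+=[1.0238, 0.1411]  P^+=[0.3425 -0.1535; -0.1535 0.5691]
step 2: x^-=[1.0393, 0.1411]  P^-=[0.4856 -0.0979; -0.0979 0.7691]  H_jac=[0.9909 0.1345]  S=[0.9546]  K=[0.4903; 0.0067]  nu=[1.8012]  x^+=[1.9223, 0.1532]  P^+=[0.2562 -0.1011; -0.1011 0.7690]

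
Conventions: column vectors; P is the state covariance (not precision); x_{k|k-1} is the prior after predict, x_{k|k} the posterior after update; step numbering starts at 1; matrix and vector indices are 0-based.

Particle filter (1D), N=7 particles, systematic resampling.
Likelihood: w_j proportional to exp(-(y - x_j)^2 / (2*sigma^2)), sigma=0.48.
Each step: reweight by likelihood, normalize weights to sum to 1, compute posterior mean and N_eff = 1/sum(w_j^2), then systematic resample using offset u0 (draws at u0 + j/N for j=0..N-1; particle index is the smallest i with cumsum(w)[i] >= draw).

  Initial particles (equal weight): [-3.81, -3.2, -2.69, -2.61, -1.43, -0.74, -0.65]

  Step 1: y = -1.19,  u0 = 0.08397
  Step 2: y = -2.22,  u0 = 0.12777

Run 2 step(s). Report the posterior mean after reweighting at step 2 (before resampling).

post_mean = -1.4059

step 1: w=[0.0000, 0.0001, 0.0036, 0.0061, 0.4246, 0.3101, 0.2555]  mean=-1.0286  Neff=2.9257  idx=[4, 4, 4, 5, 5, 6, 6]
step 2: w=[0.3222, 0.3222, 0.3222, 0.0108, 0.0108, 0.0059, 0.0059]  mean=-1.4059  Neff=3.2077  idx=[0, 0, 1, 1, 2, 2, 4]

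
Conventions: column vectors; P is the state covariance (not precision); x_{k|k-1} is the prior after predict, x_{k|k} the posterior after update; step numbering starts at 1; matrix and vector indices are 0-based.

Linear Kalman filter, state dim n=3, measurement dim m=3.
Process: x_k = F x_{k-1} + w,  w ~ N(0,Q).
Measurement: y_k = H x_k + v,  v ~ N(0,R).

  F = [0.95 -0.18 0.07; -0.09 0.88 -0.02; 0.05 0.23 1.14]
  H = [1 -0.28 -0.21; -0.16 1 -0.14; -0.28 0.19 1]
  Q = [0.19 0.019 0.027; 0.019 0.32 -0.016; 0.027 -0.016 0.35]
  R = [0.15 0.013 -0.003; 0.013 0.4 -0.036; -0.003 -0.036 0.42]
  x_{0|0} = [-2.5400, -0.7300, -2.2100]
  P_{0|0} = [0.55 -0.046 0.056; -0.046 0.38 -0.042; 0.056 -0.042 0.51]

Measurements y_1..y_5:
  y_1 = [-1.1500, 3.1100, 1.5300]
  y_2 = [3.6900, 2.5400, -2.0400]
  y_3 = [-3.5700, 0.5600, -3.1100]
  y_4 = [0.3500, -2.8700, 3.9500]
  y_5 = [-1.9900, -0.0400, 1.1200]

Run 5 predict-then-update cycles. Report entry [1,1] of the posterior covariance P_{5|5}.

step 1: x^-=[-2.4363, -0.3696, -2.8143]  P^-=[0.7254 -0.1323 0.1372; -0.1323 0.6279 -0.0020; 0.1372 -0.0020 1.0176]  S=[0.9857 -0.4014 -0.3428; -0.4014 1.1155 -0.0041; -0.3428 -0.0041 1.4536]  K=[0.8102 0.0522 0.1286; -0.0485 0.5650 0.0963; 0.1262 -0.1012 0.7028]  nu=[0.5918, 2.6958, 3.7324]  x^+=[-1.3361, 1.4844, -0.3892]  P^+=[0.1567 0.0633 0.0815; 0.0633 0.2312 -0.0059; 0.0815 -0.0059 0.3224]
step 2: x^-=[-1.5638, 1.4343, -0.1690]  P^-=[0.3298 0.0200 0.1536; 0.0200 0.4909 0.0098; 0.1536 0.0098 0.7893]  S=[0.4786 -0.1512 -0.1224; -0.1512 0.9126 -0.0536; -0.1224 -0.0536 1.1684]  K=[0.6608 0.0575 0.1275; -0.0564 0.5296 0.1018; 0.1089 -0.0811 0.6480]  nu=[5.6199, 0.8318, -2.5813]  x^+=[1.8688, 1.2947, -1.2971]  P^+=[0.1317 0.0586 0.0752; 0.0586 0.2167 -0.0009; 0.0752 -0.0009 0.2960]
step 3: x^-=[1.4515, 0.9971, -1.0875]  P^-=[0.3073 0.0210 0.1421; 0.0210 0.4800 0.0132; 0.1421 0.0132 0.7559]  S=[0.4584 -0.1438 -0.1215; -0.1438 0.8986 -0.0477; -0.1215 -0.0477 1.1405]  K=[0.6427 0.0559 0.1234; -0.0622 0.5238 0.1017; 0.0999 -0.0786 0.6374]  nu=[-4.9707, -0.3571, -1.8056]  x^+=[-1.9861, 0.9358, -2.7068]  P^+=[0.1280 0.0570 0.0729; 0.0570 0.2141 -0.0007; 0.0729 -0.0007 0.2908]
step 4: x^-=[-2.2447, 1.0564, -2.9699]  P^-=[0.3041 0.0204 0.1387; 0.0204 0.4782 0.0132; 0.1387 0.0132 0.7488]  S=[0.4565 -0.1432 -0.1227; -0.1432 0.8966 -0.0466; -0.1227 -0.0466 1.1351]  K=[0.6401 0.0554 0.1221; -0.0635 0.5227 0.1012; 0.0974 -0.0784 0.6350]  nu=[2.2668, -4.7013, 6.0906]  x^+=[-0.3107, -0.9284, 1.4871]  P^+=[0.1274 0.0566 0.0723; 0.0566 0.2136 -0.0008; 0.0723 -0.0008 0.2896]
step 5: x^-=[-0.0240, -0.8188, 1.4662]  P^-=[0.3036 0.0202 0.1379; 0.0202 0.4779 0.0130; 0.1379 0.0130 0.7471]  S=[0.4563 -0.1432 -0.1231; -0.1432 0.8963 -0.0464; -0.1231 -0.0464 1.1338]  K=[0.6397 0.0553 0.1217; -0.0637 0.5225 0.1011; 0.0968 -0.0784 0.6344]  nu=[-1.8874, 0.9802, -0.1974]  x^+=[-1.2010, -0.2063, 1.0814]  P^+=[0.1273 0.0565 0.0721; 0.0565 0.2135 -0.0009; 0.0721 -0.0009 0.2893]

P_post[1,1] = 0.2135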